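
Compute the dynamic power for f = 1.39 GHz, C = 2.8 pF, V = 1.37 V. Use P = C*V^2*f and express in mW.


Step 1: V^2 = 1.37^2 = 1.8769 V^2
Step 2: P = C*V^2*f = 2.8e-12 F * 1.8769 * 1.39e9 Hz
Step 3: P = 7.3048948e-03 W
Step 4: P = 7.305 mW

7.305


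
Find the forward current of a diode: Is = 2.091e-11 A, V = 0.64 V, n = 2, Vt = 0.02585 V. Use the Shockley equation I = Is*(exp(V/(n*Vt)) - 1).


Step 1: V/(n*Vt) = 0.64/(2*0.02585) = 12.3791
Step 2: exp(12.3791) = 2.3778e+05
Step 3: I = 2.091e-11 * (2.3778e+05 - 1) = 4.97e-06 A

4.97e-06


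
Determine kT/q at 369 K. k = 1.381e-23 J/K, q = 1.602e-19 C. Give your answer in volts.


Step 1: kT = 1.381e-23 * 369 = 5.09589e-21 J
Step 2: Vt = kT/q = 5.09589e-21 / 1.602e-19
Step 3: Vt = 0.03181 V

0.03181


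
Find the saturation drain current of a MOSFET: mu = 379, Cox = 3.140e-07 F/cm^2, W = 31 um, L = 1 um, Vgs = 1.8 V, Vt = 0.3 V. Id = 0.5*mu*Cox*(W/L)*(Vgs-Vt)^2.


Step 1: Overdrive voltage Vov = Vgs - Vt = 1.8 - 0.3 = 1.5 V
Step 2: W/L = 31/1 = 31
Step 3: Id = 0.5 * 379 * 3.140e-07 * 31 * 1.5^2
Step 4: Id = 4.15e-03 A

4.15e-03


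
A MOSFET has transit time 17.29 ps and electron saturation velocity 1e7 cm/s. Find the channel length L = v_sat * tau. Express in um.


Step 1: tau in seconds = 17.29 ps * 1e-12 = 1.7290e-11 s
Step 2: L = v_sat * tau = 1e7 * 1.7290e-11 = 1.7290e-04 cm
Step 3: L in um = 1.7290e-04 * 1e4 = 1.729 um

1.729


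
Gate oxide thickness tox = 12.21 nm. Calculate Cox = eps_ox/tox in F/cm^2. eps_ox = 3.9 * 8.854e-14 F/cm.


Step 1: eps_ox = 3.9 * 8.854e-14 = 3.45306e-13 F/cm
Step 2: tox in cm = 12.21 nm * 1e-7 = 1.2210e-06 cm
Step 3: Cox = 3.45306e-13 / 1.2210e-06 = 2.83e-07 F/cm^2

2.83e-07


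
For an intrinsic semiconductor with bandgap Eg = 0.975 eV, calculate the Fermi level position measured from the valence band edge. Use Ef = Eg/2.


Step 1: For an intrinsic semiconductor, the Fermi level sits at midgap.
Step 2: Ef = Eg / 2 = 0.975 / 2 = 0.4875 eV

0.4875


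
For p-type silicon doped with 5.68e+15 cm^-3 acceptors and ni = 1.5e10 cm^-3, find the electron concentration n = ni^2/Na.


Step 1: Majority hole concentration p ≈ Na = 5.68e+15 cm^-3
Step 2: n = ni^2 / Na = (1.5e10)^2 / 5.68e+15
Step 3: n = 3.96e+04 cm^-3

3.96e+04


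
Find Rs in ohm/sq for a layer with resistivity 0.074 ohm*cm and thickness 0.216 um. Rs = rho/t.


Step 1: Convert thickness to cm: t = 0.216 um = 2.1600e-05 cm
Step 2: Rs = rho / t = 0.074 / 2.1600e-05
Step 3: Rs = 3425.9 ohm/sq

3425.9


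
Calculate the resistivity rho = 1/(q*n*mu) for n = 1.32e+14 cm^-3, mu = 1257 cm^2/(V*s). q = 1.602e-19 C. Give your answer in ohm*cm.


Step 1: sigma = q * n * mu = 1.602e-19 * 1.32e+14 * 1257 = 2.65810e-02 S/cm
Step 2: rho = 1 / sigma = 1 / 2.65810e-02 = 37.62 ohm*cm

37.62


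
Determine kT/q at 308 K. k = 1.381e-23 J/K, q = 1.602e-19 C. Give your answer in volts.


Step 1: kT = 1.381e-23 * 308 = 4.25348e-21 J
Step 2: Vt = kT/q = 4.25348e-21 / 1.602e-19
Step 3: Vt = 0.02655 V

0.02655


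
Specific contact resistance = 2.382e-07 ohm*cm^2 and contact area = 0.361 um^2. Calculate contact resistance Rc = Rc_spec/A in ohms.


Step 1: Convert area to cm^2: 0.361 um^2 = 3.6100e-09 cm^2
Step 2: Rc = Rc_spec / A = 2.382e-07 / 3.6100e-09
Step 3: Rc = 6.60e+01 ohms

6.60e+01


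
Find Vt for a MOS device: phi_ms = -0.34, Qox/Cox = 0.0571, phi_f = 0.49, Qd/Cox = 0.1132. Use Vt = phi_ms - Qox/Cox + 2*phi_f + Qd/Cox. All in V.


Step 1: Vt = phi_ms - Qox/Cox + 2*phi_f + Qd/Cox
Step 2: Vt = -0.34 - 0.0571 + 2*0.49 + 0.1132
Step 3: Vt = -0.34 - 0.0571 + 0.98 + 0.1132
Step 4: Vt = 0.6961 V

0.6961


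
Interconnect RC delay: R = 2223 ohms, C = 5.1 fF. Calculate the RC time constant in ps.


Step 1: tau = R * C
Step 2: tau = 2223 * 5.1 fF = 2223 * 5.1e-15 F
Step 3: tau = 1.13373e-11 s = 11.3373 ps

11.3373


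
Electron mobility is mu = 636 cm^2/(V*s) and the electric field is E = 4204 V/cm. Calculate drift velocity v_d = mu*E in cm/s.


Step 1: v_d = mu * E
Step 2: v_d = 636 * 4204 = 2673744
Step 3: v_d = 2.67e+06 cm/s

2.67e+06


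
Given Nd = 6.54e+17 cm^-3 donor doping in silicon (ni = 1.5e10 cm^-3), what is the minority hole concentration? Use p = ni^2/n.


Step 1: Since Nd >> ni, n ≈ Nd = 6.54e+17 cm^-3
Step 2: p = ni^2 / n = (1.5e10)^2 / 6.54e+17
Step 3: p = 2.25e20 / 6.54e+17 = 3.44e+02 cm^-3

3.44e+02


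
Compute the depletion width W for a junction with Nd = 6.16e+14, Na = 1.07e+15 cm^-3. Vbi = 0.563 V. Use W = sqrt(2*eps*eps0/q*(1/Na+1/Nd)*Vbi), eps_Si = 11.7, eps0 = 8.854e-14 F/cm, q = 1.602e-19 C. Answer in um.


Step 1: 1/Na + 1/Nd = 1/1.07e+15 + 1/6.16e+14 = 2.55796e-15
Step 2: 2*eps*eps0/q = 2*11.7*8.854e-14/1.602e-19 = 1.293281e+07
Step 3: W^2 = 1.293281e+07 * 2.55796e-15 * 0.563 = 1.86249e-08
Step 4: W = sqrt(1.86249e-08) = 1.365e-04 cm = 1.365 um

1.365


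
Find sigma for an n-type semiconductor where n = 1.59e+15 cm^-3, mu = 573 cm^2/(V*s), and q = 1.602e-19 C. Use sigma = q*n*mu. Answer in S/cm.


Step 1: sigma = q * n * mu
Step 2: sigma = 1.602e-19 * 1.59e+15 * 573
Step 3: sigma = 1.460e-01 S/cm

1.460e-01


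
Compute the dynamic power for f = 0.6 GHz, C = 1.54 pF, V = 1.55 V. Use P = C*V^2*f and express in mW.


Step 1: V^2 = 1.55^2 = 2.4025 V^2
Step 2: P = C*V^2*f = 1.54e-12 F * 2.4025 * 0.6e9 Hz
Step 3: P = 2.21991e-03 W
Step 4: P = 2.22 mW

2.22


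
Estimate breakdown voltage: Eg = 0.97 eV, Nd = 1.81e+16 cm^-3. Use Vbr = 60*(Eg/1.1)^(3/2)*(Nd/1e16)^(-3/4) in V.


Step 1: Eg/1.1 = 0.97/1.1 = 0.881818
Step 2: (Eg/1.1)^1.5 = 0.881818^1.5 = 0.828073
Step 3: (Nd/1e16)^(-0.75) = (1.81)^(-0.75) = 0.640827
Step 4: Vbr = 60 * 0.828073 * 0.640827 = 31.8 V

31.8


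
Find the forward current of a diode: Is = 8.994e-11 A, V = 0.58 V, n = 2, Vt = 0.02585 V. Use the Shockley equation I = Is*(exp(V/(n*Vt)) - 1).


Step 1: V/(n*Vt) = 0.58/(2*0.02585) = 11.2186
Step 2: exp(11.2186) = 7.4503e+04
Step 3: I = 8.994e-11 * (7.4503e+04 - 1) = 6.70e-06 A

6.70e-06


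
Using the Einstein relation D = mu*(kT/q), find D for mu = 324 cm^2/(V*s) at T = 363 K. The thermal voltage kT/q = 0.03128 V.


Step 1: D = mu * (kT/q)
Step 2: D = 324 * 0.03128
Step 3: D = 10.13 cm^2/s

10.13


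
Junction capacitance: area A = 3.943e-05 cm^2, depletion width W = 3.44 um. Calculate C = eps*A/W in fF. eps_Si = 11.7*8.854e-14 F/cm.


Step 1: eps_Si = 11.7 * 8.854e-14 = 1.035918e-12 F/cm
Step 2: W in cm = 3.44 * 1e-4 = 3.44e-04 cm
Step 3: C = 1.035918e-12 * 3.943e-05 / 3.44e-04 = 1.187391e-13 F
Step 4: C = 118.74 fF

118.74


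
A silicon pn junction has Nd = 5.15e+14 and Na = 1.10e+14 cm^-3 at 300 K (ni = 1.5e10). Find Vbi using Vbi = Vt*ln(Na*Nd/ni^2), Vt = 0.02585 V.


Step 1: Compute Na*Nd/ni^2 = 1.10e+14 * 5.15e+14 / (1.5e10)^2 = 2.5178e+08
Step 2: ln(2.5178e+08) = 19.3441
Step 3: Vbi = 0.02585 * 19.3441 = 0.5 V

0.5


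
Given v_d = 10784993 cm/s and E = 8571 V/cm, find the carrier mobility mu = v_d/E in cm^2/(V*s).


Step 1: mu = v_d / E
Step 2: mu = 10784993 / 8571
Step 3: mu = 1258.31 cm^2/(V*s)

1258.31


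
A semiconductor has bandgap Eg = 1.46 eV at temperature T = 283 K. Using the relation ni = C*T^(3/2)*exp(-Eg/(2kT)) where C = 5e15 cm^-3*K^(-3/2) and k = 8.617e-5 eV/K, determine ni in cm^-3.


Step 1: Compute kT = 8.617e-5 * 283 = 0.02438611 eV
Step 2: Exponent = -Eg/(2kT) = -1.46/(2*0.02438611) = -29.93507
Step 3: T^(3/2) = 283^1.5 = 4760.80
Step 4: ni = 5e15 * 4760.80 * exp(-29.93507) = 2.38e+06 cm^-3

2.38e+06


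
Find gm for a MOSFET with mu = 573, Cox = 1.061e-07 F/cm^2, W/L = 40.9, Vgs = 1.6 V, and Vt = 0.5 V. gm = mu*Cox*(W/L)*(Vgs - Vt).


Step 1: Vov = Vgs - Vt = 1.6 - 0.5 = 1.1 V
Step 2: gm = mu * Cox * (W/L) * Vov
Step 3: gm = 573 * 1.061e-07 * 40.9 * 1.1 = 2.74e-03 S

2.74e-03


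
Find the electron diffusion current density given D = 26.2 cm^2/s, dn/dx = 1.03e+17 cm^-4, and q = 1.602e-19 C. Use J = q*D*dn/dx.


Step 1: J = q * D * (dn/dx)
Step 2: J = 1.602e-19 * 26.2 * 1.03e+17
Step 3: J = 4.32e-01 A/cm^2

4.32e-01


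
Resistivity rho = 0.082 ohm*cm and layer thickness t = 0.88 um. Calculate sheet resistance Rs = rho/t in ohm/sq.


Step 1: Convert thickness to cm: t = 0.88 um = 8.8000e-05 cm
Step 2: Rs = rho / t = 0.082 / 8.8000e-05
Step 3: Rs = 931.8 ohm/sq

931.8


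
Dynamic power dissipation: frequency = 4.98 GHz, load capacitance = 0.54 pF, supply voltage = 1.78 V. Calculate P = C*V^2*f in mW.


Step 1: V^2 = 1.78^2 = 3.1684 V^2
Step 2: P = C*V^2*f = 0.54e-12 F * 3.1684 * 4.98e9 Hz
Step 3: P = 8.52046128e-03 W
Step 4: P = 8.52 mW

8.52


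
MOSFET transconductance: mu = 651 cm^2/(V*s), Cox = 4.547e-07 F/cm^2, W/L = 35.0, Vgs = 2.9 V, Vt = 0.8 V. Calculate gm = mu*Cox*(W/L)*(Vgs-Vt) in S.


Step 1: Vov = Vgs - Vt = 2.9 - 0.8 = 2.1 V
Step 2: gm = mu * Cox * (W/L) * Vov
Step 3: gm = 651 * 4.547e-07 * 35.0 * 2.1 = 2.18e-02 S

2.18e-02


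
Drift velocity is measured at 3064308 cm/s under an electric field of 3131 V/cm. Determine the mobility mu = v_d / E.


Step 1: mu = v_d / E
Step 2: mu = 3064308 / 3131
Step 3: mu = 978.7 cm^2/(V*s)

978.7


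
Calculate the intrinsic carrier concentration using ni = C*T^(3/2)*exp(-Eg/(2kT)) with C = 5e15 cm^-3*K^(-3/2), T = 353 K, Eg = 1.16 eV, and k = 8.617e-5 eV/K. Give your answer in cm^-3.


Step 1: Compute kT = 8.617e-5 * 353 = 0.03041801 eV
Step 2: Exponent = -Eg/(2kT) = -1.16/(2*0.03041801) = -19.06765
Step 3: T^(3/2) = 353^1.5 = 6632.27
Step 4: ni = 5e15 * 6632.27 * exp(-19.06765) = 1.74e+11 cm^-3

1.74e+11


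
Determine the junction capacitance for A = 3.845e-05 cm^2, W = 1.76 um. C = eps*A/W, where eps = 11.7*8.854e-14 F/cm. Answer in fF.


Step 1: eps_Si = 11.7 * 8.854e-14 = 1.035918e-12 F/cm
Step 2: W in cm = 1.76 * 1e-4 = 1.76e-04 cm
Step 3: C = 1.035918e-12 * 3.845e-05 / 1.76e-04 = 2.263128e-13 F
Step 4: C = 226.31 fF

226.31


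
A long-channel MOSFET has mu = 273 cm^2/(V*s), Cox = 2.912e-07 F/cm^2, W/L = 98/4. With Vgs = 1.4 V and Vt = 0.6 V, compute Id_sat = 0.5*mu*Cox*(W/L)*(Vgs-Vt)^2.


Step 1: Overdrive voltage Vov = Vgs - Vt = 1.4 - 0.6 = 0.8 V
Step 2: W/L = 98/4 = 24.5
Step 3: Id = 0.5 * 273 * 2.912e-07 * 24.5 * 0.8^2
Step 4: Id = 6.23e-04 A

6.23e-04


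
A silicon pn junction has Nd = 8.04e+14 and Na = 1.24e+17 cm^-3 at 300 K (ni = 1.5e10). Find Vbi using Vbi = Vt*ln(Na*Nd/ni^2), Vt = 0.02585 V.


Step 1: Compute Na*Nd/ni^2 = 1.24e+17 * 8.04e+14 / (1.5e10)^2 = 4.4309e+11
Step 2: ln(4.4309e+11) = 26.8170
Step 3: Vbi = 0.02585 * 26.8170 = 0.693 V

0.693


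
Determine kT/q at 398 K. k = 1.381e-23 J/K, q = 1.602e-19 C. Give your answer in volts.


Step 1: kT = 1.381e-23 * 398 = 5.49638e-21 J
Step 2: Vt = kT/q = 5.49638e-21 / 1.602e-19
Step 3: Vt = 0.03431 V

0.03431


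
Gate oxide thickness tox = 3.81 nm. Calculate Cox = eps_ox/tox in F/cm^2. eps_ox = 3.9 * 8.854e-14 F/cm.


Step 1: eps_ox = 3.9 * 8.854e-14 = 3.45306e-13 F/cm
Step 2: tox in cm = 3.81 nm * 1e-7 = 3.8100e-07 cm
Step 3: Cox = 3.45306e-13 / 3.8100e-07 = 9.06e-07 F/cm^2

9.06e-07


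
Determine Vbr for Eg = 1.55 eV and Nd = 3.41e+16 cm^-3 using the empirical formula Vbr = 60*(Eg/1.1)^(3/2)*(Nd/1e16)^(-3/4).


Step 1: Eg/1.1 = 1.55/1.1 = 1.409091
Step 2: (Eg/1.1)^1.5 = 1.409091^1.5 = 1.672663
Step 3: (Nd/1e16)^(-0.75) = (3.41)^(-0.75) = 0.398505
Step 4: Vbr = 60 * 1.672663 * 0.398505 = 40.0 V

40.0


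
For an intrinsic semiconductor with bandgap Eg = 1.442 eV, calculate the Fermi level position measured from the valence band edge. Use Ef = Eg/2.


Step 1: For an intrinsic semiconductor, the Fermi level sits at midgap.
Step 2: Ef = Eg / 2 = 1.442 / 2 = 0.721 eV

0.721


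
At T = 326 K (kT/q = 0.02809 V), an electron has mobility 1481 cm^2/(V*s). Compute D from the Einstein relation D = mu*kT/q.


Step 1: D = mu * (kT/q)
Step 2: D = 1481 * 0.02809
Step 3: D = 41.6 cm^2/s

41.6


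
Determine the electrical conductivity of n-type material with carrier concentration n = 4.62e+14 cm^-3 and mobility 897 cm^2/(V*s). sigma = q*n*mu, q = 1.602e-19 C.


Step 1: sigma = q * n * mu
Step 2: sigma = 1.602e-19 * 4.62e+14 * 897
Step 3: sigma = 6.639e-02 S/cm

6.639e-02


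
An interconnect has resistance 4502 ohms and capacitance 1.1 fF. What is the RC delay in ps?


Step 1: tau = R * C
Step 2: tau = 4502 * 1.1 fF = 4502 * 1.1e-15 F
Step 3: tau = 4.9522e-12 s = 4.9522 ps

4.9522


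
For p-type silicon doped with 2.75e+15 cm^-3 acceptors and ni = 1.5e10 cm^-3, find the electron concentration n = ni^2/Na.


Step 1: Majority hole concentration p ≈ Na = 2.75e+15 cm^-3
Step 2: n = ni^2 / Na = (1.5e10)^2 / 2.75e+15
Step 3: n = 8.18e+04 cm^-3

8.18e+04


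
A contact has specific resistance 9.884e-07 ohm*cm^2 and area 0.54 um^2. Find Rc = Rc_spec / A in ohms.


Step 1: Convert area to cm^2: 0.54 um^2 = 5.4000e-09 cm^2
Step 2: Rc = Rc_spec / A = 9.884e-07 / 5.4000e-09
Step 3: Rc = 1.83e+02 ohms

1.83e+02


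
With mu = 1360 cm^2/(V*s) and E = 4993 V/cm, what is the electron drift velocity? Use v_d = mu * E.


Step 1: v_d = mu * E
Step 2: v_d = 1360 * 4993 = 6790480
Step 3: v_d = 6.79e+06 cm/s

6.79e+06


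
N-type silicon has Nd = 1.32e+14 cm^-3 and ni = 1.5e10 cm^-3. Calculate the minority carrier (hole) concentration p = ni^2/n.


Step 1: Since Nd >> ni, n ≈ Nd = 1.32e+14 cm^-3
Step 2: p = ni^2 / n = (1.5e10)^2 / 1.32e+14
Step 3: p = 2.25e20 / 1.32e+14 = 1.70e+06 cm^-3

1.70e+06


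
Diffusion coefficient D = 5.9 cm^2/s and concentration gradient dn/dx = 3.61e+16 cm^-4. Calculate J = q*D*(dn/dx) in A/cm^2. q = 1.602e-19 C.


Step 1: J = q * D * (dn/dx)
Step 2: J = 1.602e-19 * 5.9 * 3.61e+16
Step 3: J = 3.41e-02 A/cm^2

3.41e-02


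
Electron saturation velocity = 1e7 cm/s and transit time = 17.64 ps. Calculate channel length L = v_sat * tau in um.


Step 1: tau in seconds = 17.64 ps * 1e-12 = 1.7640e-11 s
Step 2: L = v_sat * tau = 1e7 * 1.7640e-11 = 1.7640e-04 cm
Step 3: L in um = 1.7640e-04 * 1e4 = 1.764 um

1.764


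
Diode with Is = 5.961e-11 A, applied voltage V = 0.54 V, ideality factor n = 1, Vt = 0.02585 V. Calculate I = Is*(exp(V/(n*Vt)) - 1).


Step 1: V/(n*Vt) = 0.54/(1*0.02585) = 20.8897
Step 2: exp(20.8897) = 1.1811e+09
Step 3: I = 5.961e-11 * (1.1811e+09 - 1) = 7.04e-02 A

7.04e-02


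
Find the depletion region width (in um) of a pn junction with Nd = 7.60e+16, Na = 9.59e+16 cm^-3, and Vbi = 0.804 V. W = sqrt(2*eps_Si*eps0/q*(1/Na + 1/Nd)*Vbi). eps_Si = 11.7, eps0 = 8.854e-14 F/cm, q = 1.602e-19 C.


Step 1: 1/Na + 1/Nd = 1/9.59e+16 + 1/7.60e+16 = 2.35854e-17
Step 2: 2*eps*eps0/q = 2*11.7*8.854e-14/1.602e-19 = 1.293281e+07
Step 3: W^2 = 1.293281e+07 * 2.35854e-17 * 0.804 = 2.45240e-10
Step 4: W = sqrt(2.45240e-10) = 1.566e-05 cm = 0.1566 um

0.1566


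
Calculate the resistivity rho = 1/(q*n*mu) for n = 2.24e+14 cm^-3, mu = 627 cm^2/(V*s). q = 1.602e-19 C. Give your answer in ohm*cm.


Step 1: sigma = q * n * mu = 1.602e-19 * 2.24e+14 * 627 = 2.24998e-02 S/cm
Step 2: rho = 1 / sigma = 1 / 2.24998e-02 = 44.44 ohm*cm

44.44


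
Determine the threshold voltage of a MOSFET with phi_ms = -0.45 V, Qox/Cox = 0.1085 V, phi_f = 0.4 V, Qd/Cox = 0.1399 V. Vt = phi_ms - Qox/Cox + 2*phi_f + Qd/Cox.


Step 1: Vt = phi_ms - Qox/Cox + 2*phi_f + Qd/Cox
Step 2: Vt = -0.45 - 0.1085 + 2*0.4 + 0.1399
Step 3: Vt = -0.45 - 0.1085 + 0.8 + 0.1399
Step 4: Vt = 0.3814 V

0.3814


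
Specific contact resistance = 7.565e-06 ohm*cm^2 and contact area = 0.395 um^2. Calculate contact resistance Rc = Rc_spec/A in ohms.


Step 1: Convert area to cm^2: 0.395 um^2 = 3.9500e-09 cm^2
Step 2: Rc = Rc_spec / A = 7.565e-06 / 3.9500e-09
Step 3: Rc = 1.92e+03 ohms

1.92e+03


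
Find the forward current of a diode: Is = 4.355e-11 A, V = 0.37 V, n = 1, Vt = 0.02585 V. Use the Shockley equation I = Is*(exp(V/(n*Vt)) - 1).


Step 1: V/(n*Vt) = 0.37/(1*0.02585) = 14.3133
Step 2: exp(14.3133) = 1.6451e+06
Step 3: I = 4.355e-11 * (1.6451e+06 - 1) = 7.16e-05 A

7.16e-05


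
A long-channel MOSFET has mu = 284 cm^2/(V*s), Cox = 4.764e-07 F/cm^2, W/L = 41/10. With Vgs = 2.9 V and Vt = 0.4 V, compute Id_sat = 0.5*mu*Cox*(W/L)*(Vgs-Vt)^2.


Step 1: Overdrive voltage Vov = Vgs - Vt = 2.9 - 0.4 = 2.5 V
Step 2: W/L = 41/10 = 4.1
Step 3: Id = 0.5 * 284 * 4.764e-07 * 4.1 * 2.5^2
Step 4: Id = 1.73e-03 A

1.73e-03


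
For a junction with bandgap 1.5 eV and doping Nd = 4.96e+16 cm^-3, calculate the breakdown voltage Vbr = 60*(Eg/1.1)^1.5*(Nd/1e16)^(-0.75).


Step 1: Eg/1.1 = 1.5/1.1 = 1.363636
Step 2: (Eg/1.1)^1.5 = 1.363636^1.5 = 1.592384
Step 3: (Nd/1e16)^(-0.75) = (4.96)^(-0.75) = 0.300877
Step 4: Vbr = 60 * 1.592384 * 0.300877 = 28.7 V

28.7


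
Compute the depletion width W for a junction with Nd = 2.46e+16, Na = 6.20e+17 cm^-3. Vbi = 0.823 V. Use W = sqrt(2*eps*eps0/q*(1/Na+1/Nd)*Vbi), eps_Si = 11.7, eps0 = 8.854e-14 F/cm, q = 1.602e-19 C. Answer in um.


Step 1: 1/Na + 1/Nd = 1/6.20e+17 + 1/2.46e+16 = 4.22633e-17
Step 2: 2*eps*eps0/q = 2*11.7*8.854e-14/1.602e-19 = 1.293281e+07
Step 3: W^2 = 1.293281e+07 * 4.22633e-17 * 0.823 = 4.49838e-10
Step 4: W = sqrt(4.49838e-10) = 2.121e-05 cm = 0.2121 um

0.2121


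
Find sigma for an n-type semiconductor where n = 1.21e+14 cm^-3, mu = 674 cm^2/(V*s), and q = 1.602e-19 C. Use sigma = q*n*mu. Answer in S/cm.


Step 1: sigma = q * n * mu
Step 2: sigma = 1.602e-19 * 1.21e+14 * 674
Step 3: sigma = 1.306e-02 S/cm

1.306e-02


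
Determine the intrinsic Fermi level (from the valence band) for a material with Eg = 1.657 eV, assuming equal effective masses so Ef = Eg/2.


Step 1: For an intrinsic semiconductor, the Fermi level sits at midgap.
Step 2: Ef = Eg / 2 = 1.657 / 2 = 0.8285 eV

0.8285


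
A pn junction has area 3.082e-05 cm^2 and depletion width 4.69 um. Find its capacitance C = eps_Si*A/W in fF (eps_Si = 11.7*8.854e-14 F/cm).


Step 1: eps_Si = 11.7 * 8.854e-14 = 1.035918e-12 F/cm
Step 2: W in cm = 4.69 * 1e-4 = 4.69e-04 cm
Step 3: C = 1.035918e-12 * 3.082e-05 / 4.69e-04 = 6.807461e-14 F
Step 4: C = 68.07 fF

68.07


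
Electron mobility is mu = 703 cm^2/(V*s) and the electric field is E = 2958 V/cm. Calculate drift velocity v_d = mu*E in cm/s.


Step 1: v_d = mu * E
Step 2: v_d = 703 * 2958 = 2079474
Step 3: v_d = 2.08e+06 cm/s

2.08e+06


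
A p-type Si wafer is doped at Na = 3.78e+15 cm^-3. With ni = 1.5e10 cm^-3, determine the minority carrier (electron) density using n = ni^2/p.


Step 1: Majority hole concentration p ≈ Na = 3.78e+15 cm^-3
Step 2: n = ni^2 / Na = (1.5e10)^2 / 3.78e+15
Step 3: n = 5.95e+04 cm^-3

5.95e+04


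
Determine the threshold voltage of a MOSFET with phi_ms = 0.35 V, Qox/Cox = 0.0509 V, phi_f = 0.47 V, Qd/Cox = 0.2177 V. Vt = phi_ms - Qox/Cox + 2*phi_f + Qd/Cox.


Step 1: Vt = phi_ms - Qox/Cox + 2*phi_f + Qd/Cox
Step 2: Vt = 0.35 - 0.0509 + 2*0.47 + 0.2177
Step 3: Vt = 0.35 - 0.0509 + 0.94 + 0.2177
Step 4: Vt = 1.4568 V

1.4568


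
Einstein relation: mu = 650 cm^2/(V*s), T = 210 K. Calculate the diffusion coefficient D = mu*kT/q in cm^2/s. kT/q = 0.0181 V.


Step 1: D = mu * (kT/q)
Step 2: D = 650 * 0.0181
Step 3: D = 11.77 cm^2/s

11.77


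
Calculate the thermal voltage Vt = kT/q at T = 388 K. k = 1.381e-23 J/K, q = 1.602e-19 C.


Step 1: kT = 1.381e-23 * 388 = 5.35828e-21 J
Step 2: Vt = kT/q = 5.35828e-21 / 1.602e-19
Step 3: Vt = 0.03345 V

0.03345


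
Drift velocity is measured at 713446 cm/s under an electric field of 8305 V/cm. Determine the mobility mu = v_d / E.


Step 1: mu = v_d / E
Step 2: mu = 713446 / 8305
Step 3: mu = 85.91 cm^2/(V*s)

85.91


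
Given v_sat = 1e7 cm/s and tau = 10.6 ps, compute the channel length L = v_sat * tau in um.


Step 1: tau in seconds = 10.6 ps * 1e-12 = 1.0600e-11 s
Step 2: L = v_sat * tau = 1e7 * 1.0600e-11 = 1.0600e-04 cm
Step 3: L in um = 1.0600e-04 * 1e4 = 1.06 um

1.06


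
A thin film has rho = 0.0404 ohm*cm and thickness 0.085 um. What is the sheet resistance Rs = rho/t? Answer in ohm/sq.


Step 1: Convert thickness to cm: t = 0.085 um = 8.5000e-06 cm
Step 2: Rs = rho / t = 0.0404 / 8.5000e-06
Step 3: Rs = 4752.9 ohm/sq

4752.9


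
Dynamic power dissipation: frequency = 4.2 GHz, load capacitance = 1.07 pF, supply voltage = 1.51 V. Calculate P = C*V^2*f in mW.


Step 1: V^2 = 1.51^2 = 2.2801 V^2
Step 2: P = C*V^2*f = 1.07e-12 F * 2.2801 * 4.2e9 Hz
Step 3: P = 1.02467694e-02 W
Step 4: P = 10.247 mW

10.247


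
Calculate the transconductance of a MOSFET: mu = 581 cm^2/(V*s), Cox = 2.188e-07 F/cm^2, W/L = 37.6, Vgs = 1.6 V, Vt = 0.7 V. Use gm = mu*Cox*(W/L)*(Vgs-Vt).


Step 1: Vov = Vgs - Vt = 1.6 - 0.7 = 0.9 V
Step 2: gm = mu * Cox * (W/L) * Vov
Step 3: gm = 581 * 2.188e-07 * 37.6 * 0.9 = 4.30e-03 S

4.30e-03


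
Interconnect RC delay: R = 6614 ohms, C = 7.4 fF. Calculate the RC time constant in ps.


Step 1: tau = R * C
Step 2: tau = 6614 * 7.4 fF = 6614 * 7.4e-15 F
Step 3: tau = 4.89436e-11 s = 48.9436 ps

48.9436


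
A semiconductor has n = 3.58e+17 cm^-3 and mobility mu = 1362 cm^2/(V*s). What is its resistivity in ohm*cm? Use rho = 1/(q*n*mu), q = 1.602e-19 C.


Step 1: sigma = q * n * mu = 1.602e-19 * 3.58e+17 * 1362 = 7.81129e+01 S/cm
Step 2: rho = 1 / sigma = 1 / 7.81129e+01 = 0.0128 ohm*cm

0.0128


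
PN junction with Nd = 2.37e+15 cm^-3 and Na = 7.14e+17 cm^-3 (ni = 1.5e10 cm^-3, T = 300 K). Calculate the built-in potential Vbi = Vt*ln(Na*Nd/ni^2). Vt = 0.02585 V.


Step 1: Compute Na*Nd/ni^2 = 7.14e+17 * 2.37e+15 / (1.5e10)^2 = 7.5208e+12
Step 2: ln(7.5208e+12) = 29.6487
Step 3: Vbi = 0.02585 * 29.6487 = 0.766 V

0.766


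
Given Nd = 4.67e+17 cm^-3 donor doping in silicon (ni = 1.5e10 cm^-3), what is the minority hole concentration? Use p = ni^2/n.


Step 1: Since Nd >> ni, n ≈ Nd = 4.67e+17 cm^-3
Step 2: p = ni^2 / n = (1.5e10)^2 / 4.67e+17
Step 3: p = 2.25e20 / 4.67e+17 = 4.82e+02 cm^-3

4.82e+02


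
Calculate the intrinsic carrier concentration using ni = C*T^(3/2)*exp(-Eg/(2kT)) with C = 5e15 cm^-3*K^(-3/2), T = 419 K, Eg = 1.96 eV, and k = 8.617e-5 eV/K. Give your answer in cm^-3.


Step 1: Compute kT = 8.617e-5 * 419 = 0.03610523 eV
Step 2: Exponent = -Eg/(2kT) = -1.96/(2*0.03610523) = -27.14288
Step 3: T^(3/2) = 419^1.5 = 8576.72
Step 4: ni = 5e15 * 8576.72 * exp(-27.14288) = 6.99e+07 cm^-3

6.99e+07


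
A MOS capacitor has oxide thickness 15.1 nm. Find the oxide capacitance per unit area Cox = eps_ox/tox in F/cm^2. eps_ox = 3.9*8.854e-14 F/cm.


Step 1: eps_ox = 3.9 * 8.854e-14 = 3.45306e-13 F/cm
Step 2: tox in cm = 15.1 nm * 1e-7 = 1.5100e-06 cm
Step 3: Cox = 3.45306e-13 / 1.5100e-06 = 2.29e-07 F/cm^2

2.29e-07


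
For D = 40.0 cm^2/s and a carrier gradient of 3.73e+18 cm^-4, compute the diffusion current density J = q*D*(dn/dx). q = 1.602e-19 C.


Step 1: J = q * D * (dn/dx)
Step 2: J = 1.602e-19 * 40.0 * 3.73e+18
Step 3: J = 2.39e+01 A/cm^2

2.39e+01


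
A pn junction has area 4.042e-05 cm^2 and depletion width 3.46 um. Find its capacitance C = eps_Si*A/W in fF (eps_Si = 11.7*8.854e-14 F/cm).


Step 1: eps_Si = 11.7 * 8.854e-14 = 1.035918e-12 F/cm
Step 2: W in cm = 3.46 * 1e-4 = 3.46e-04 cm
Step 3: C = 1.035918e-12 * 4.042e-05 / 3.46e-04 = 1.210168e-13 F
Step 4: C = 121.02 fF

121.02


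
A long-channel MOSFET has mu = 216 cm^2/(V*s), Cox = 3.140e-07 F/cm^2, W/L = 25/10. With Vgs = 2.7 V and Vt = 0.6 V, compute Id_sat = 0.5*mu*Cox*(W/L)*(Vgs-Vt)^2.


Step 1: Overdrive voltage Vov = Vgs - Vt = 2.7 - 0.6 = 2.1 V
Step 2: W/L = 25/10 = 2.5
Step 3: Id = 0.5 * 216 * 3.140e-07 * 2.5 * 2.1^2
Step 4: Id = 3.74e-04 A

3.74e-04


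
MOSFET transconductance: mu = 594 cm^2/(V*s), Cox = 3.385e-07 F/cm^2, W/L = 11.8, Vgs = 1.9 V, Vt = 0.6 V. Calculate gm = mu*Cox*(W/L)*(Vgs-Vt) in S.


Step 1: Vov = Vgs - Vt = 1.9 - 0.6 = 1.3 V
Step 2: gm = mu * Cox * (W/L) * Vov
Step 3: gm = 594 * 3.385e-07 * 11.8 * 1.3 = 3.08e-03 S

3.08e-03


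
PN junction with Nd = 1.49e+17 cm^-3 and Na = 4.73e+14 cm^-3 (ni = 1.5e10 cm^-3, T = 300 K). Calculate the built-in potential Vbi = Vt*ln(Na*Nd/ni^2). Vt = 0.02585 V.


Step 1: Compute Na*Nd/ni^2 = 4.73e+14 * 1.49e+17 / (1.5e10)^2 = 3.1323e+11
Step 2: ln(3.1323e+11) = 26.4702
Step 3: Vbi = 0.02585 * 26.4702 = 0.684 V

0.684


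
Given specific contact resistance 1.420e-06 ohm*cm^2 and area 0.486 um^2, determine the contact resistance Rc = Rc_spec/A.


Step 1: Convert area to cm^2: 0.486 um^2 = 4.8600e-09 cm^2
Step 2: Rc = Rc_spec / A = 1.420e-06 / 4.8600e-09
Step 3: Rc = 2.92e+02 ohms

2.92e+02


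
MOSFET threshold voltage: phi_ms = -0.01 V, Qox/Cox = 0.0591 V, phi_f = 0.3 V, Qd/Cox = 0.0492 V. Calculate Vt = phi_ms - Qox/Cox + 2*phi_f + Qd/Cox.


Step 1: Vt = phi_ms - Qox/Cox + 2*phi_f + Qd/Cox
Step 2: Vt = -0.01 - 0.0591 + 2*0.3 + 0.0492
Step 3: Vt = -0.01 - 0.0591 + 0.6 + 0.0492
Step 4: Vt = 0.5801 V

0.5801


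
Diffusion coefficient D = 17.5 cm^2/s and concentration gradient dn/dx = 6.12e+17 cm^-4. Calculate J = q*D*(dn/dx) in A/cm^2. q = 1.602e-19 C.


Step 1: J = q * D * (dn/dx)
Step 2: J = 1.602e-19 * 17.5 * 6.12e+17
Step 3: J = 1.72e+00 A/cm^2

1.72e+00


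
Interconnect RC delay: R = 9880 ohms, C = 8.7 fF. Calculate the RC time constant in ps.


Step 1: tau = R * C
Step 2: tau = 9880 * 8.7 fF = 9880 * 8.7e-15 F
Step 3: tau = 8.5956e-11 s = 85.956 ps

85.956


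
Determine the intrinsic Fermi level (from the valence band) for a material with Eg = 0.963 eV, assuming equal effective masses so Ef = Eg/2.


Step 1: For an intrinsic semiconductor, the Fermi level sits at midgap.
Step 2: Ef = Eg / 2 = 0.963 / 2 = 0.4815 eV

0.4815


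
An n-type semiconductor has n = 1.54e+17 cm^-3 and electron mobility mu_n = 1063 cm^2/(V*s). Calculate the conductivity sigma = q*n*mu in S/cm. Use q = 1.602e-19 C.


Step 1: sigma = q * n * mu
Step 2: sigma = 1.602e-19 * 1.54e+17 * 1063
Step 3: sigma = 2.623e+01 S/cm

2.623e+01


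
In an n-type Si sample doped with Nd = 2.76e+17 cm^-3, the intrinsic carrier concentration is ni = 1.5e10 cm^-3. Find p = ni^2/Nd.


Step 1: Since Nd >> ni, n ≈ Nd = 2.76e+17 cm^-3
Step 2: p = ni^2 / n = (1.5e10)^2 / 2.76e+17
Step 3: p = 2.25e20 / 2.76e+17 = 8.15e+02 cm^-3

8.15e+02


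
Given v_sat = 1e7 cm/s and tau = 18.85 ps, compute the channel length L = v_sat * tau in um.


Step 1: tau in seconds = 18.85 ps * 1e-12 = 1.8850e-11 s
Step 2: L = v_sat * tau = 1e7 * 1.8850e-11 = 1.8850e-04 cm
Step 3: L in um = 1.8850e-04 * 1e4 = 1.885 um

1.885


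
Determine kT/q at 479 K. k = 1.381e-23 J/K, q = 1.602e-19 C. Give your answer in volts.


Step 1: kT = 1.381e-23 * 479 = 6.61499e-21 J
Step 2: Vt = kT/q = 6.61499e-21 / 1.602e-19
Step 3: Vt = 0.04129 V

0.04129


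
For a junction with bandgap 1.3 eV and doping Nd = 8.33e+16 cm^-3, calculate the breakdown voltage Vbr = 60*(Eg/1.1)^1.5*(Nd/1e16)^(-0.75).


Step 1: Eg/1.1 = 1.3/1.1 = 1.181818
Step 2: (Eg/1.1)^1.5 = 1.181818^1.5 = 1.284772
Step 3: (Nd/1e16)^(-0.75) = (8.33)^(-0.75) = 0.203946
Step 4: Vbr = 60 * 1.284772 * 0.203946 = 15.7 V

15.7


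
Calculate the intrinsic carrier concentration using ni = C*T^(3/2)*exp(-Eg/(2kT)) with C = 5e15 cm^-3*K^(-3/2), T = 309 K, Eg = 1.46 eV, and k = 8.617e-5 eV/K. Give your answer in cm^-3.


Step 1: Compute kT = 8.617e-5 * 309 = 0.02662653 eV
Step 2: Exponent = -Eg/(2kT) = -1.46/(2*0.02662653) = -27.41626
Step 3: T^(3/2) = 309^1.5 = 5431.72
Step 4: ni = 5e15 * 5431.72 * exp(-27.41626) = 3.37e+07 cm^-3

3.37e+07


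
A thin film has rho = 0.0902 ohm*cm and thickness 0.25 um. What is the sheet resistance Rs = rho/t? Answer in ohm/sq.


Step 1: Convert thickness to cm: t = 0.25 um = 2.5000e-05 cm
Step 2: Rs = rho / t = 0.0902 / 2.5000e-05
Step 3: Rs = 3608.0 ohm/sq

3608.0


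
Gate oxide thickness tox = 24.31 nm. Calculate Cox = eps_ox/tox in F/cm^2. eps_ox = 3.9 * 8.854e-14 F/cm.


Step 1: eps_ox = 3.9 * 8.854e-14 = 3.45306e-13 F/cm
Step 2: tox in cm = 24.31 nm * 1e-7 = 2.4310e-06 cm
Step 3: Cox = 3.45306e-13 / 2.4310e-06 = 1.42e-07 F/cm^2

1.42e-07


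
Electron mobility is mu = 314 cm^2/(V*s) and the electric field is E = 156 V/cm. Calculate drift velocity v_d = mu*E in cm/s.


Step 1: v_d = mu * E
Step 2: v_d = 314 * 156 = 48984
Step 3: v_d = 4.90e+04 cm/s

4.90e+04


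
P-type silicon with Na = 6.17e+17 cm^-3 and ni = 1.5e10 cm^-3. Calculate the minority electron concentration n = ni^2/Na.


Step 1: Majority hole concentration p ≈ Na = 6.17e+17 cm^-3
Step 2: n = ni^2 / Na = (1.5e10)^2 / 6.17e+17
Step 3: n = 3.65e+02 cm^-3

3.65e+02


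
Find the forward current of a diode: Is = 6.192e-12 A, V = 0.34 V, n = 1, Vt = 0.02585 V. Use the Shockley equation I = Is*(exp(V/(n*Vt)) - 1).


Step 1: V/(n*Vt) = 0.34/(1*0.02585) = 13.1528
Step 2: exp(13.1528) = 5.1545e+05
Step 3: I = 6.192e-12 * (5.1545e+05 - 1) = 3.19e-06 A

3.19e-06


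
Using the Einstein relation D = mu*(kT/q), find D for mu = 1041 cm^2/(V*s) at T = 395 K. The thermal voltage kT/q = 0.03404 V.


Step 1: D = mu * (kT/q)
Step 2: D = 1041 * 0.03404
Step 3: D = 35.44 cm^2/s

35.44


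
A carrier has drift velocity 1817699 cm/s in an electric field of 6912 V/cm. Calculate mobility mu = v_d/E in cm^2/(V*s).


Step 1: mu = v_d / E
Step 2: mu = 1817699 / 6912
Step 3: mu = 262.98 cm^2/(V*s)

262.98


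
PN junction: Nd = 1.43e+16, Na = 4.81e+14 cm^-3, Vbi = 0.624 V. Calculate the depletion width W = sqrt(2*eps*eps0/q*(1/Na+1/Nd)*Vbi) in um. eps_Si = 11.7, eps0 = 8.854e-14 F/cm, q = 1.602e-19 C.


Step 1: 1/Na + 1/Nd = 1/4.81e+14 + 1/1.43e+16 = 2.14893e-15
Step 2: 2*eps*eps0/q = 2*11.7*8.854e-14/1.602e-19 = 1.293281e+07
Step 3: W^2 = 1.293281e+07 * 2.14893e-15 * 0.624 = 1.73420e-08
Step 4: W = sqrt(1.73420e-08) = 1.317e-04 cm = 1.317 um

1.317


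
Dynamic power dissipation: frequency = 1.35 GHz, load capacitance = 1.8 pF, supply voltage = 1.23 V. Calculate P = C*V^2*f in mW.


Step 1: V^2 = 1.23^2 = 1.5129 V^2
Step 2: P = C*V^2*f = 1.8e-12 F * 1.5129 * 1.35e9 Hz
Step 3: P = 3.676347e-03 W
Step 4: P = 3.676 mW

3.676


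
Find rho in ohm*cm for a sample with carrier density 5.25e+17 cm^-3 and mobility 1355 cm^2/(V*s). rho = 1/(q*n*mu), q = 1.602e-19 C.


Step 1: sigma = q * n * mu = 1.602e-19 * 5.25e+17 * 1355 = 1.13962e+02 S/cm
Step 2: rho = 1 / sigma = 1 / 1.13962e+02 = 0.008775 ohm*cm

0.008775


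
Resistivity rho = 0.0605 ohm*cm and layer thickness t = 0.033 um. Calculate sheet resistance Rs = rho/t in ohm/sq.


Step 1: Convert thickness to cm: t = 0.033 um = 3.3000e-06 cm
Step 2: Rs = rho / t = 0.0605 / 3.3000e-06
Step 3: Rs = 18333.3 ohm/sq

18333.3


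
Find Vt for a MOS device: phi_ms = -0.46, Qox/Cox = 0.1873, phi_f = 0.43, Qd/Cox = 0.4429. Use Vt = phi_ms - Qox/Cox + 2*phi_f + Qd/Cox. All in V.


Step 1: Vt = phi_ms - Qox/Cox + 2*phi_f + Qd/Cox
Step 2: Vt = -0.46 - 0.1873 + 2*0.43 + 0.4429
Step 3: Vt = -0.46 - 0.1873 + 0.86 + 0.4429
Step 4: Vt = 0.6556 V

0.6556


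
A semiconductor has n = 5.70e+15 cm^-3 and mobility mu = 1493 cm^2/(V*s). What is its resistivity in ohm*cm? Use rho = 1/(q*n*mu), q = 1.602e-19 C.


Step 1: sigma = q * n * mu = 1.602e-19 * 5.70e+15 * 1493 = 1.36332e+00 S/cm
Step 2: rho = 1 / sigma = 1 / 1.36332e+00 = 0.7335 ohm*cm

0.7335


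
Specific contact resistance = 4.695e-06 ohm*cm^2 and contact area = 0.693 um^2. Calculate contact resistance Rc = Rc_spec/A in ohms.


Step 1: Convert area to cm^2: 0.693 um^2 = 6.9300e-09 cm^2
Step 2: Rc = Rc_spec / A = 4.695e-06 / 6.9300e-09
Step 3: Rc = 6.77e+02 ohms

6.77e+02


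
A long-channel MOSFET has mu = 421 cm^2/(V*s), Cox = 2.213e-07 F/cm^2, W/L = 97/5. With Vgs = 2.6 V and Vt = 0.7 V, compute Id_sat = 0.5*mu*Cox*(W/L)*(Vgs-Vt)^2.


Step 1: Overdrive voltage Vov = Vgs - Vt = 2.6 - 0.7 = 1.9 V
Step 2: W/L = 97/5 = 19.4
Step 3: Id = 0.5 * 421 * 2.213e-07 * 19.4 * 1.9^2
Step 4: Id = 3.26e-03 A

3.26e-03


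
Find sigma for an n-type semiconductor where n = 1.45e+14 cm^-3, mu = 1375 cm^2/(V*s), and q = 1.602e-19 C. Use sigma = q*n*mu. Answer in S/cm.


Step 1: sigma = q * n * mu
Step 2: sigma = 1.602e-19 * 1.45e+14 * 1375
Step 3: sigma = 3.194e-02 S/cm

3.194e-02


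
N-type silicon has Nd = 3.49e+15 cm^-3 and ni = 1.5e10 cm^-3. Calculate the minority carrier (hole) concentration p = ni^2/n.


Step 1: Since Nd >> ni, n ≈ Nd = 3.49e+15 cm^-3
Step 2: p = ni^2 / n = (1.5e10)^2 / 3.49e+15
Step 3: p = 2.25e20 / 3.49e+15 = 6.45e+04 cm^-3

6.45e+04


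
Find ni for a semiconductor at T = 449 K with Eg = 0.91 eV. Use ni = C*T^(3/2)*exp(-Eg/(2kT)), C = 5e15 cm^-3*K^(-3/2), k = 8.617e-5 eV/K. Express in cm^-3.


Step 1: Compute kT = 8.617e-5 * 449 = 0.03869033 eV
Step 2: Exponent = -Eg/(2kT) = -0.91/(2*0.03869033) = -11.76004
Step 3: T^(3/2) = 449^1.5 = 9514.14
Step 4: ni = 5e15 * 9514.14 * exp(-11.76004) = 3.72e+14 cm^-3

3.72e+14


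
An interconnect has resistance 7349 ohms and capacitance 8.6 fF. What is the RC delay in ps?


Step 1: tau = R * C
Step 2: tau = 7349 * 8.6 fF = 7349 * 8.6e-15 F
Step 3: tau = 6.32014e-11 s = 63.2014 ps

63.2014


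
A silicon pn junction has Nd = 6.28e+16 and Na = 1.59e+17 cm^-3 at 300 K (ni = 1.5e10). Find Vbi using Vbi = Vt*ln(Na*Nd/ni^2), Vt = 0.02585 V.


Step 1: Compute Na*Nd/ni^2 = 1.59e+17 * 6.28e+16 / (1.5e10)^2 = 4.4379e+13
Step 2: ln(4.4379e+13) = 31.4238
Step 3: Vbi = 0.02585 * 31.4238 = 0.812 V

0.812


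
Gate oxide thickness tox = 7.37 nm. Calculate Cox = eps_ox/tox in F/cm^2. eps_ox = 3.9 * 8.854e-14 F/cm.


Step 1: eps_ox = 3.9 * 8.854e-14 = 3.45306e-13 F/cm
Step 2: tox in cm = 7.37 nm * 1e-7 = 7.3700e-07 cm
Step 3: Cox = 3.45306e-13 / 7.3700e-07 = 4.69e-07 F/cm^2

4.69e-07


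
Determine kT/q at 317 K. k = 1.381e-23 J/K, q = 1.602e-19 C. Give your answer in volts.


Step 1: kT = 1.381e-23 * 317 = 4.37777e-21 J
Step 2: Vt = kT/q = 4.37777e-21 / 1.602e-19
Step 3: Vt = 0.02733 V

0.02733


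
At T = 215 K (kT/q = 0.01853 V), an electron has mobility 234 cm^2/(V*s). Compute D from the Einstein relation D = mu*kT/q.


Step 1: D = mu * (kT/q)
Step 2: D = 234 * 0.01853
Step 3: D = 4.34 cm^2/s

4.34


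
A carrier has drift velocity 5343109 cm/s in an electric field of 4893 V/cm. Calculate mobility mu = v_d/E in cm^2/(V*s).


Step 1: mu = v_d / E
Step 2: mu = 5343109 / 4893
Step 3: mu = 1091.99 cm^2/(V*s)

1091.99


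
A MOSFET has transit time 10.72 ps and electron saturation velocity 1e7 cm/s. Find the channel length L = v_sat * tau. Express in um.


Step 1: tau in seconds = 10.72 ps * 1e-12 = 1.0720e-11 s
Step 2: L = v_sat * tau = 1e7 * 1.0720e-11 = 1.0720e-04 cm
Step 3: L in um = 1.0720e-04 * 1e4 = 1.072 um

1.072


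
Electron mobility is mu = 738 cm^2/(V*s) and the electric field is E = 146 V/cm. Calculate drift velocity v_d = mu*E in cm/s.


Step 1: v_d = mu * E
Step 2: v_d = 738 * 146 = 107748
Step 3: v_d = 1.08e+05 cm/s

1.08e+05


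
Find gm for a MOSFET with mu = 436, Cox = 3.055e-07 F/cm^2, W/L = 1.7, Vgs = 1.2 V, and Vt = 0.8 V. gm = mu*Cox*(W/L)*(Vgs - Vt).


Step 1: Vov = Vgs - Vt = 1.2 - 0.8 = 0.4 V
Step 2: gm = mu * Cox * (W/L) * Vov
Step 3: gm = 436 * 3.055e-07 * 1.7 * 0.4 = 9.06e-05 S

9.06e-05


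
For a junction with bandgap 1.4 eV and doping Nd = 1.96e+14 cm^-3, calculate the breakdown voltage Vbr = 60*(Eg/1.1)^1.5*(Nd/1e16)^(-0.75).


Step 1: Eg/1.1 = 1.4/1.1 = 1.272727
Step 2: (Eg/1.1)^1.5 = 1.272727^1.5 = 1.435830
Step 3: (Nd/1e16)^(-0.75) = (0.0196)^(-0.75) = 19.090089
Step 4: Vbr = 60 * 1.435830 * 19.090089 = 1644.6 V

1644.6


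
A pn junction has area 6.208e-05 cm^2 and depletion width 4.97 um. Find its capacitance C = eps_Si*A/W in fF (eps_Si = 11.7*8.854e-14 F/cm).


Step 1: eps_Si = 11.7 * 8.854e-14 = 1.035918e-12 F/cm
Step 2: W in cm = 4.97 * 1e-4 = 4.97e-04 cm
Step 3: C = 1.035918e-12 * 6.208e-05 / 4.97e-04 = 1.293960e-13 F
Step 4: C = 129.4 fF

129.4


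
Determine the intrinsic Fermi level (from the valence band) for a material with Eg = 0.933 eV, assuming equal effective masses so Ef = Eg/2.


Step 1: For an intrinsic semiconductor, the Fermi level sits at midgap.
Step 2: Ef = Eg / 2 = 0.933 / 2 = 0.4665 eV

0.4665


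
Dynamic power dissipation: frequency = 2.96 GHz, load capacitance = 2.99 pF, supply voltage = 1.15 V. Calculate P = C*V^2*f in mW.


Step 1: V^2 = 1.15^2 = 1.3225 V^2
Step 2: P = C*V^2*f = 2.99e-12 F * 1.3225 * 2.96e9 Hz
Step 3: P = 1.1704654e-02 W
Step 4: P = 11.705 mW

11.705


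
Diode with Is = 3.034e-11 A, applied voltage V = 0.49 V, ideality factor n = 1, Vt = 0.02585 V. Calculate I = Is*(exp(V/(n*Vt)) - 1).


Step 1: V/(n*Vt) = 0.49/(1*0.02585) = 18.9555
Step 2: exp(18.9555) = 1.7071e+08
Step 3: I = 3.034e-11 * (1.7071e+08 - 1) = 5.18e-03 A

5.18e-03


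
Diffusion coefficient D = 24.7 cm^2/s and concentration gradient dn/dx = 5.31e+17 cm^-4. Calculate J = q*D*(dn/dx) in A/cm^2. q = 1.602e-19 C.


Step 1: J = q * D * (dn/dx)
Step 2: J = 1.602e-19 * 24.7 * 5.31e+17
Step 3: J = 2.10e+00 A/cm^2

2.10e+00


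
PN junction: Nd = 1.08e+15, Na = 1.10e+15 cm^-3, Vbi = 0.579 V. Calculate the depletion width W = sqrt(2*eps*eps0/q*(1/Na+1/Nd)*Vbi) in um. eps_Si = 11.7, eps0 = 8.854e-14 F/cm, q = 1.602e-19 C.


Step 1: 1/Na + 1/Nd = 1/1.10e+15 + 1/1.08e+15 = 1.83502e-15
Step 2: 2*eps*eps0/q = 2*11.7*8.854e-14/1.602e-19 = 1.293281e+07
Step 3: W^2 = 1.293281e+07 * 1.83502e-15 * 0.579 = 1.37408e-08
Step 4: W = sqrt(1.37408e-08) = 1.172e-04 cm = 1.172 um

1.172


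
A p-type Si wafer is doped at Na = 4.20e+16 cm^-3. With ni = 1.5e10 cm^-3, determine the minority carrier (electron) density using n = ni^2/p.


Step 1: Majority hole concentration p ≈ Na = 4.20e+16 cm^-3
Step 2: n = ni^2 / Na = (1.5e10)^2 / 4.20e+16
Step 3: n = 5.36e+03 cm^-3

5.36e+03


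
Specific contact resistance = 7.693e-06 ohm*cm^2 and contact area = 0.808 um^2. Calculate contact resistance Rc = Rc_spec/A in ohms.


Step 1: Convert area to cm^2: 0.808 um^2 = 8.0800e-09 cm^2
Step 2: Rc = Rc_spec / A = 7.693e-06 / 8.0800e-09
Step 3: Rc = 9.52e+02 ohms

9.52e+02


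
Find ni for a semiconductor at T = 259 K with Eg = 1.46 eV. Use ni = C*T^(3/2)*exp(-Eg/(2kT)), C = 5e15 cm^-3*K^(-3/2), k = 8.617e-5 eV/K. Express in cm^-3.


Step 1: Compute kT = 8.617e-5 * 259 = 0.02231803 eV
Step 2: Exponent = -Eg/(2kT) = -1.46/(2*0.02231803) = -32.70898
Step 3: T^(3/2) = 259^1.5 = 4168.21
Step 4: ni = 5e15 * 4168.21 * exp(-32.70898) = 1.30e+05 cm^-3

1.30e+05


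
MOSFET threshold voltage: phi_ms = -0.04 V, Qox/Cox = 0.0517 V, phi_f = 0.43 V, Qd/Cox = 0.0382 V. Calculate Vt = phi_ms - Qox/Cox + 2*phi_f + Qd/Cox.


Step 1: Vt = phi_ms - Qox/Cox + 2*phi_f + Qd/Cox
Step 2: Vt = -0.04 - 0.0517 + 2*0.43 + 0.0382
Step 3: Vt = -0.04 - 0.0517 + 0.86 + 0.0382
Step 4: Vt = 0.8065 V

0.8065


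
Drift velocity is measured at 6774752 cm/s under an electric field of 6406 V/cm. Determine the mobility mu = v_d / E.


Step 1: mu = v_d / E
Step 2: mu = 6774752 / 6406
Step 3: mu = 1057.56 cm^2/(V*s)

1057.56


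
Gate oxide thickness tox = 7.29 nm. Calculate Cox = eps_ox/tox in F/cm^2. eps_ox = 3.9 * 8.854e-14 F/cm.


Step 1: eps_ox = 3.9 * 8.854e-14 = 3.45306e-13 F/cm
Step 2: tox in cm = 7.29 nm * 1e-7 = 7.2900e-07 cm
Step 3: Cox = 3.45306e-13 / 7.2900e-07 = 4.74e-07 F/cm^2

4.74e-07


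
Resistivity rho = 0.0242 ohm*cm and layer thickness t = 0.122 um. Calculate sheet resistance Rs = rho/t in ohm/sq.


Step 1: Convert thickness to cm: t = 0.122 um = 1.2200e-05 cm
Step 2: Rs = rho / t = 0.0242 / 1.2200e-05
Step 3: Rs = 1983.6 ohm/sq

1983.6


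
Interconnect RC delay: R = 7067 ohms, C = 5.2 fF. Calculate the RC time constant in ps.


Step 1: tau = R * C
Step 2: tau = 7067 * 5.2 fF = 7067 * 5.2e-15 F
Step 3: tau = 3.67484e-11 s = 36.7484 ps

36.7484


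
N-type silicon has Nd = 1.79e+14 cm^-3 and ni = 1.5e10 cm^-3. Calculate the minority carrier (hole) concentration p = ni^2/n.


Step 1: Since Nd >> ni, n ≈ Nd = 1.79e+14 cm^-3
Step 2: p = ni^2 / n = (1.5e10)^2 / 1.79e+14
Step 3: p = 2.25e20 / 1.79e+14 = 1.26e+06 cm^-3

1.26e+06
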